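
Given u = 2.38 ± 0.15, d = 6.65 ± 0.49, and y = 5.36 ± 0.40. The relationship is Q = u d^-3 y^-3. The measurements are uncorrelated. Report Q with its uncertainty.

Since Q is a product/quotient, work with relative uncertainties:
  (1·δu/u)² = (1×0.0630)² = 0.00397;  (-3·δd/d)² = (-3×0.0737)² = 0.0489;  (-3·δy/y)² = (-3×0.0746)² = 0.0501
δQ/Q = √(0.103) = 0.321
Q = 5.26e-05, so δQ = 0.321 × 5.26e-05 = 1.69e-05.

(5.26 ± 1.69) × 10^-5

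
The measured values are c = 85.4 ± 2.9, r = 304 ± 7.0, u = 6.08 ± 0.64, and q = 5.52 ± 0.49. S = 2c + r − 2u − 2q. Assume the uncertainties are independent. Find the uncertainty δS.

9.23

For a sum/difference, combine absolute errors in quadrature:
  (2·δc)² = 33.6;  (δr)² = 49.0;  (2·δu)² = 1.64;  (2·δq)² = 0.960
δS = √(85.2) = 9.23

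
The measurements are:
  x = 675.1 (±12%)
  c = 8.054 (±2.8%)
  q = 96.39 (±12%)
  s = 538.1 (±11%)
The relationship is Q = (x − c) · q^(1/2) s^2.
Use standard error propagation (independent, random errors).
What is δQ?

4.9e+08

Let u = x − c = 667.0. δu = √(δx² + δc²) = √(6560 + 0.0509) = 81.0, so δu/u = 0.121.
Q is then a monomial in u, q, s:
δQ/Q = √((δu/u)² + (½·δq/q)² + (2·δs/s)²) = √(0.0147 + 0.00360 + 0.0484) = 0.258
Q = 1.896e+09, so δQ = 0.258 × 1.896e+09 = 4.9e+08.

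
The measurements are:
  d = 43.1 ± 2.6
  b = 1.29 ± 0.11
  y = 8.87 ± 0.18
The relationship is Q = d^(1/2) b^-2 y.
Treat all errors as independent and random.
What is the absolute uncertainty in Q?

Relative error in a monomial: (δQ/Q)² = Σ (nᵢ · δxᵢ/xᵢ)².
  (½·δd/d)² = (0.5×0.0603)² = 0.000910;  (-2·δb/b)² = (-2×0.0853)² = 0.0291;  (1·δy/y)² = (1×0.0203)² = 0.000412
δQ/Q = √(0.0304) = 0.174
Q = 35.0, so δQ = 0.174 × 35.0 = 6.10.

6.10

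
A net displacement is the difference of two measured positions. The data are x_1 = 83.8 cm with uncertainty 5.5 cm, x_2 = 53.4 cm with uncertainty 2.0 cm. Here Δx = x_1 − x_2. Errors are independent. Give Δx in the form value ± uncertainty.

30.4 ± 5.85 cm

Δx is a linear combination, so absolute uncertainties add in quadrature:
  (δx_1)² = 30.2;  (δx_2)² = 4.00
δΔx = √(34.2) = 5.85 cm
Δx = 30.4 cm.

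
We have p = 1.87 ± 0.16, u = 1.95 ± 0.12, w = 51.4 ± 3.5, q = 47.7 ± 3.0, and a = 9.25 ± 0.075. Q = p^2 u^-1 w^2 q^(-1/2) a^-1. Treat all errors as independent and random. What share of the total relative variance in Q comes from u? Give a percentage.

(δQ/Q)² = (2·δp/p)² + (-1·δu/u)² + (2·δw/w)² + (−½·δq/q)² + (-1·δa/a)²
  p term: (2×0.0856)² = 0.0293
  u term: (-1×0.0615)² = 0.00379
  w term: (2×0.0681)² = 0.0185
  q term: (-0.5×0.0629)² = 0.000989
  a term: (-1×0.00811)² = 6.57e-05
Total = 0.0527. Share from u = 0.00379/0.0527 = 0.0719.

7.19%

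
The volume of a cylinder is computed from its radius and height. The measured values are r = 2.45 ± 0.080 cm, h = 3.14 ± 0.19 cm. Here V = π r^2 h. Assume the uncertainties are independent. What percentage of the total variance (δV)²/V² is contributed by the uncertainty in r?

(δV/V)² = (2·δr/r)² + (1·δh/h)²
  r term: (2×0.0327)² = 0.00426
  h term: (1×0.0605)² = 0.00366
Total = 0.00793. Share from r = 0.00426/0.00793 = 0.538.

53.8%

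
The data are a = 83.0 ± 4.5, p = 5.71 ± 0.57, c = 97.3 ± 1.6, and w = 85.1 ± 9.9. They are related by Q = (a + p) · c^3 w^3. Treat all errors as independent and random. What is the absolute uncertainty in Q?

1.79e+13

Let u = a + p = 88.7. δu = √(δa² + δp²) = √(20.2 + 0.325) = 4.54, so δu/u = 0.0511.
Q is then a monomial in u, c, w:
δQ/Q = √((δu/u)² + (3·δc/c)² + (3·δw/w)²) = √(0.00261 + 0.00243 + 0.122) = 0.356
Q = 5.04e+13, so δQ = 0.356 × 5.04e+13 = 1.79e+13.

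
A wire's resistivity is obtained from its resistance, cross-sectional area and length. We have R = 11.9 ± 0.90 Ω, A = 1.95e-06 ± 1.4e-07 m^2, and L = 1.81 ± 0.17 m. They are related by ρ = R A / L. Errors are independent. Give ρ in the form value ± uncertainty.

Each factor contributes (exponent × relative error)² to (δρ/ρ)²:
  (1·δR/R)² = (1×0.0756)² = 0.00572;  (1·δA/A)² = (1×0.0718)² = 0.00515;  (-1·δL/L)² = (-1×0.0939)² = 0.00882
δρ/ρ = √(0.0197) = 0.140
ρ = 1.28e-05 Ω·m, so δρ = 0.140 × 1.28e-05 = 1.8e-06 Ω·m.

(1.28 ± 0.180) × 10^-5 Ω·m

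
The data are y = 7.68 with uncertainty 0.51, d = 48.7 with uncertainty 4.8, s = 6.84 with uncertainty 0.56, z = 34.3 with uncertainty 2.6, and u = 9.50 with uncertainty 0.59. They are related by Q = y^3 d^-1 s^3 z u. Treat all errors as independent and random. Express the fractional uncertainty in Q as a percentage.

34.5%

For a monomial Q ∝ y^3, d^-1, s^3, z, u, fractional errors add in quadrature:
  (3·δy/y)² = (3×0.0664)² = 0.0397;  (-1·δd/d)² = (-1×0.0986)² = 0.00971;  (3·δs/s)² = (3×0.0819)² = 0.0603;  (1·δz/z)² = (1×0.0758)² = 0.00575;  (1·δu/u)² = (1×0.0621)² = 0.00386
δQ/Q = √(0.119) = 0.345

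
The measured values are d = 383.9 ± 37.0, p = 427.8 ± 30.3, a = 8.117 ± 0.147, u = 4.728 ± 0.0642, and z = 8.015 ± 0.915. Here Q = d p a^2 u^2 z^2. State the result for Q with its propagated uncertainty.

(1.554 ± 0.407) × 10^10

Each factor contributes (exponent × relative error)² to (δQ/Q)²:
  (1·δd/d)² = (1×0.0964)² = 0.00929;  (1·δp/p)² = (1×0.0708)² = 0.00502;  (2·δa/a)² = (2×0.0181)² = 0.00131;  (2·δu/u)² = (2×0.0136)² = 0.000738;  (2·δz/z)² = (2×0.114)² = 0.0521
δQ/Q = √(0.0685) = 0.262
Q = 1.554e+10, so δQ = 0.262 × 1.554e+10 = 4.07e+09.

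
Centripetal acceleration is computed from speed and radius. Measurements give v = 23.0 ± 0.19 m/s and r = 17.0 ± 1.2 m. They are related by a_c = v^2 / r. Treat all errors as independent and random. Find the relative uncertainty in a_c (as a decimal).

0.0725

Each factor contributes (exponent × relative error)² to (δa_c/a_c)²:
  (2·δv/v)² = (2×0.00826)² = 0.000273;  (-1·δr/r)² = (-1×0.0706)² = 0.00498
δa_c/a_c = √(0.00526) = 0.0725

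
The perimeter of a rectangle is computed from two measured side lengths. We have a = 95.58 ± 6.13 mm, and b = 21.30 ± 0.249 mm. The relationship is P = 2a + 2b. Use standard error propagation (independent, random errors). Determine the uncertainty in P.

12.3 mm

Each term contributes (cᵢ δxᵢ)² to (δP)²:
  (2·δa)² = 150;  (2·δb)² = 0.248
δP = √(151) = 12.3 mm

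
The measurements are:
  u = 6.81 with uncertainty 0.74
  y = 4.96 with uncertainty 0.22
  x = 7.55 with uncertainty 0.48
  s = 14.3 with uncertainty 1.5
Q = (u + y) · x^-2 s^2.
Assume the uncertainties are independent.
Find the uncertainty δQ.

Let w = u + y = 11.8. δw = √(δu² + δy²) = √(0.548 + 0.0484) = 0.772, so δw/w = 0.0656.
Q is then a monomial in w, x, s:
δQ/Q = √((δw/w)² + (-2·δx/x)² + (2·δs/s)²) = √(0.00430 + 0.0162 + 0.0440) = 0.254
Q = 42.2, so δQ = 0.254 × 42.2 = 10.7.

10.7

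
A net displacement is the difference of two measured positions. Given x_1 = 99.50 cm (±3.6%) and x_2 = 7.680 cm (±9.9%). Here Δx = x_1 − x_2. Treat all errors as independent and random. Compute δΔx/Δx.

For a sum/difference, combine absolute errors in quadrature:
  (δx_1)² = 12.8;  (δx_2)² = 0.578
δΔx = √(13.4) = 3.66 cm
Δx = 91.82 cm, so δΔx/Δx = 3.66/91.82 = 0.0399.

0.0399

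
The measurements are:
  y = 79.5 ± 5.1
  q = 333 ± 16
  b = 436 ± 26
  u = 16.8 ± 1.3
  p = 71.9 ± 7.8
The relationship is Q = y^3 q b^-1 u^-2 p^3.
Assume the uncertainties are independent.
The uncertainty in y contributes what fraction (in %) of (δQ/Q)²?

(δQ/Q)² = (3·δy/y)² + (1·δq/q)² + (-1·δb/b)² + (-2·δu/u)² + (3·δp/p)²
  y term: (3×0.0642)² = 0.0370
  q term: (1×0.0480)² = 0.00231
  b term: (-1×0.0596)² = 0.00356
  u term: (-2×0.0774)² = 0.0240
  p term: (3×0.108)² = 0.106
Total = 0.173. Share from y = 0.0370/0.173 = 0.214.

21.4%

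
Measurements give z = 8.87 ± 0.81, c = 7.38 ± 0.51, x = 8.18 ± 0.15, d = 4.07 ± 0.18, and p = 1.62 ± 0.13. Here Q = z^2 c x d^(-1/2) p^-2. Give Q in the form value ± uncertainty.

897 ± 228

Each factor contributes (exponent × relative error)² to (δQ/Q)²:
  (2·δz/z)² = (2×0.0913)² = 0.0334;  (1·δc/c)² = (1×0.0691)² = 0.00478;  (1·δx/x)² = (1×0.0183)² = 0.000336;  (−½·δd/d)² = (-0.5×0.0442)² = 0.000489;  (-2·δp/p)² = (-2×0.0802)² = 0.0258
δQ/Q = √(0.0647) = 0.254
Q = 897, so δQ = 0.254 × 897 = 228.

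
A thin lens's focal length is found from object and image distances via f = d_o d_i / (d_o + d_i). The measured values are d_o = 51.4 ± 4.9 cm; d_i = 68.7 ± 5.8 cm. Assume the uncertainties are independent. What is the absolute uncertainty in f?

∂f/∂d_o = (d_i/(d_o+d_i))² = 0.327;  ∂f/∂d_i = (d_o/(d_o+d_i))² = 0.183
δf = √((∂f/∂d_o · δd_o)² + (∂f/∂d_i · δd_i)²) = √(2.57 + 1.13) = 1.92 cm

1.92 cm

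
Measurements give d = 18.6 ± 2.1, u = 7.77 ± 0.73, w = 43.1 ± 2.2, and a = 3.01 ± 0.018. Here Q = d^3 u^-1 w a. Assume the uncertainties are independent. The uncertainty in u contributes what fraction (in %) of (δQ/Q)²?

(δQ/Q)² = (3·δd/d)² + (-1·δu/u)² + (1·δw/w)² + (1·δa/a)²
  d term: (3×0.113)² = 0.115
  u term: (-1×0.0940)² = 0.00883
  w term: (1×0.0510)² = 0.00261
  a term: (1×0.00598)² = 3.58e-05
Total = 0.126. Share from u = 0.00883/0.126 = 0.0699.

6.99%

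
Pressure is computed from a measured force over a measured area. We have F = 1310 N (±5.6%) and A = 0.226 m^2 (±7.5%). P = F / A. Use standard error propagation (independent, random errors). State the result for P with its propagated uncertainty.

5800 ± 543 Pa

Products/powers → add relative errors in quadrature, weighted by exponent:
  (1·δF/F)² = (1×0.0560)² = 0.00314;  (-1·δA/A)² = (-1×0.0750)² = 0.00562
δP/P = √(0.00876) = 0.0936
P = 5800 Pa, so δP = 0.0936 × 5800 = 543 Pa.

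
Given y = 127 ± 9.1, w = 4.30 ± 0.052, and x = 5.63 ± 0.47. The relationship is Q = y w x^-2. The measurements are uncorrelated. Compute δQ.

3.14

Products/powers → add relative errors in quadrature, weighted by exponent:
  (1·δy/y)² = (1×0.0717)² = 0.00513;  (1·δw/w)² = (1×0.0121)² = 0.000146;  (-2·δx/x)² = (-2×0.0835)² = 0.0279
δQ/Q = √(0.0332) = 0.182
Q = 17.2, so δQ = 0.182 × 17.2 = 3.14.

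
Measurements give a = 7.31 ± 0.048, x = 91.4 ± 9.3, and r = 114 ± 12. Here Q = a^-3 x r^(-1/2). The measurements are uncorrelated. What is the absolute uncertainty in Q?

Products/powers → add relative errors in quadrature, weighted by exponent:
  (-3·δa/a)² = (-3×0.00657)² = 0.000388;  (1·δx/x)² = (1×0.102)² = 0.0104;  (−½·δr/r)² = (-0.5×0.105)² = 0.00277
δQ/Q = √(0.0135) = 0.116
Q = 0.0219, so δQ = 0.116 × 0.0219 = 0.00255.

0.00255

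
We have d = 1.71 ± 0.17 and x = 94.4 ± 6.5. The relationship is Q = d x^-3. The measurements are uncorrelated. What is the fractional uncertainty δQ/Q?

Q is a product of powers, so relative uncertainties combine in quadrature:
  (1·δd/d)² = (1×0.0994)² = 0.00988;  (-3·δx/x)² = (-3×0.0689)² = 0.0427
δQ/Q = √(0.0526) = 0.229

0.229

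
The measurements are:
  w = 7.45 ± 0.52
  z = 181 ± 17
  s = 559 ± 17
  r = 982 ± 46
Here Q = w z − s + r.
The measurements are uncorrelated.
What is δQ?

Let p = w·z = 1350. δp/p = √((1·δw/w)² + (1·δz/z)²) = √(0.00487 + 0.00882) = 0.117, so δp = 158.
Q = p − s + r: δQ = √(δp² + δs² + δr²) = √(24900 + 289 + 2120) = 165

165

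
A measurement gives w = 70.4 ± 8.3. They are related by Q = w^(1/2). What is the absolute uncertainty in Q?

Since Q is a product/quotient, work with relative uncertainties:
  (½·δw/w)² = (0.5×0.118)² = 0.00347
δQ/Q = √(0.00347) = 0.0589
Q = 8.39, so δQ = 0.0589 × 8.39 = 0.495.

0.495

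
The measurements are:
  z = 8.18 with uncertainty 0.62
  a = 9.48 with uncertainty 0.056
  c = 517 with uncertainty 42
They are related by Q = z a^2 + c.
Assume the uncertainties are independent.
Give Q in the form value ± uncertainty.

Let p = z·a^2 = 735. δp/p = √((1·δz/z)² + (2·δa/a)²) = √(0.00574 + 0.000140) = 0.0767, so δp = 56.4.
Q = p + c: δQ = √(δp² + δc²) = √(3180 + 1760) = 70.3
Q = 1250.

1250 ± 70.3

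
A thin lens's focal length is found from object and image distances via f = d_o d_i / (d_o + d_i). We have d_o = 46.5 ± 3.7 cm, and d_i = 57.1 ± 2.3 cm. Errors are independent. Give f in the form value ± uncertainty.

∂f/∂d_o = (d_i/(d_o+d_i))² = 0.304;  ∂f/∂d_i = (d_o/(d_o+d_i))² = 0.201
δf = √((∂f/∂d_o · δd_o)² + (∂f/∂d_i · δd_i)²) = √(1.26 + 0.215) = 1.22 cm
f = 25.6 cm.

25.6 ± 1.22 cm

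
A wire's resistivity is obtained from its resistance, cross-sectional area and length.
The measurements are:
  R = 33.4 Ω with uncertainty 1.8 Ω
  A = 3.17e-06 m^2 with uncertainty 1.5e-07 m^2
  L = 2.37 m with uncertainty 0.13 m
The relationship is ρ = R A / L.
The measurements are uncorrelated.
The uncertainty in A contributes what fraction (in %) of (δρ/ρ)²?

27.5%

(δρ/ρ)² = (1·δR/R)² + (1·δA/A)² + (-1·δL/L)²
  R term: (1×0.0539)² = 0.00290
  A term: (1×0.0473)² = 0.00224
  L term: (-1×0.0549)² = 0.00301
Total = 0.00815. Share from A = 0.00224/0.00815 = 0.275.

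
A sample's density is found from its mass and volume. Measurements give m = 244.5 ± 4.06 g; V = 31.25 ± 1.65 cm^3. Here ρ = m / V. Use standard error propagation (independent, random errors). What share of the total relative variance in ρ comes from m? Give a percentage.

9.00%

(δρ/ρ)² = (1·δm/m)² + (-1·δV/V)²
  m term: (1×0.0166)² = 0.000276
  V term: (-1×0.0528)² = 0.00279
Total = 0.00306. Share from m = 0.000276/0.00306 = 0.0900.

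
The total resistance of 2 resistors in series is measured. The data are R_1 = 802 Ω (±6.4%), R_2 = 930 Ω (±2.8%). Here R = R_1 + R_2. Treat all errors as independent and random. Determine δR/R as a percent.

3.32%

Sums and differences: (δR)² = Σ (cᵢ δxᵢ)².
  (δR_1)² = 2630;  (δR_2)² = 678
δR = √(3310) = 57.6 Ω
R = 1730 Ω, so δR/R = 57.6/1730 = 0.0332.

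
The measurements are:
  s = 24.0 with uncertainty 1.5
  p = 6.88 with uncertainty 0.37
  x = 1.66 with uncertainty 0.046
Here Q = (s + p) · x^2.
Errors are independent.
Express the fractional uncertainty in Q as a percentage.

Let u = s + p = 30.9. δu = √(δs² + δp²) = √(2.25 + 0.137) = 1.54, so δu/u = 0.0500.
Q is then a monomial in u, x:
δQ/Q = √((δu/u)² + (2·δx/x)²) = √(0.00250 + 0.00307) = 0.0747

7.47%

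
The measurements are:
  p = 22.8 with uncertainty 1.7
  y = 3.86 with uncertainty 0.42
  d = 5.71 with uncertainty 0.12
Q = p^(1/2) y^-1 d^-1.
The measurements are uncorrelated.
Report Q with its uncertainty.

For a monomial Q ∝ p^(1/2), y^-1, d^-1, fractional errors add in quadrature:
  (½·δp/p)² = (0.5×0.0746)² = 0.00139;  (-1·δy/y)² = (-1×0.109)² = 0.0118;  (-1·δd/d)² = (-1×0.0210)² = 0.000442
δQ/Q = √(0.0137) = 0.117
Q = 0.217, so δQ = 0.117 × 0.217 = 0.0253.

0.217 ± 0.0253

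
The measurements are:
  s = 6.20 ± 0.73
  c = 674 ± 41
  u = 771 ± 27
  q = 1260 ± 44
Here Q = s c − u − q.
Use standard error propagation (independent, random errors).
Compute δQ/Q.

Let p = s·c = 4180. δp/p = √((1·δs/s)² + (1·δc/c)²) = √(0.0139 + 0.00370) = 0.133, so δp = 554.
Q = p − u − q: δQ = √(δp² + δu² + δq²) = √(3.07e+05 + 729 + 1940) = 556
Q = 2150, so δQ/Q = 556/2150 = 0.259.

0.259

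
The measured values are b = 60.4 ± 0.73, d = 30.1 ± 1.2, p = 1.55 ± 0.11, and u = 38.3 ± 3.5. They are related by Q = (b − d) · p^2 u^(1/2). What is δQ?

Let w = b − d = 30.3. δw = √(δb² + δd²) = √(0.533 + 1.44) = 1.40, so δw/w = 0.0464.
Q is then a monomial in w, p, u:
δQ/Q = √((δw/w)² + (2·δp/p)² + (½·δu/u)²) = √(0.00215 + 0.0201 + 0.00209) = 0.156
Q = 451, so δQ = 0.156 × 451 = 70.3.

70.3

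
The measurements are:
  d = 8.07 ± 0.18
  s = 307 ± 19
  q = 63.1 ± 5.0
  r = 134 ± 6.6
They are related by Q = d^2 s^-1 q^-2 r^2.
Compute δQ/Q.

0.202

Each factor contributes (exponent × relative error)² to (δQ/Q)²:
  (2·δd/d)² = (2×0.0223)² = 0.00199;  (-1·δs/s)² = (-1×0.0619)² = 0.00383;  (-2·δq/q)² = (-2×0.0792)² = 0.0251;  (2·δr/r)² = (2×0.0493)² = 0.00970
δQ/Q = √(0.0406) = 0.202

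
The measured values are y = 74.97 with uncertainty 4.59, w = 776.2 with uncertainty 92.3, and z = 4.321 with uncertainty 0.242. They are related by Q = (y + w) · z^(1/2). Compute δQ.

198

Let u = y + w = 851.2. δu = √(δy² + δw²) = √(21.1 + 8520) = 92.4, so δu/u = 0.109.
Q is then a monomial in u, z:
δQ/Q = √((δu/u)² + (½·δz/z)²) = √(0.0118 + 0.000784) = 0.112
Q = 1769, so δQ = 0.112 × 1769 = 198.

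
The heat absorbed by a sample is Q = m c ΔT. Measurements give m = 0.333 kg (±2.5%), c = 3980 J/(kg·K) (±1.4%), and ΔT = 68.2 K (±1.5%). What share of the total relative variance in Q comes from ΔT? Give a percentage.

(δQ/Q)² = (1·δm/m)² + (1·δc/c)² + (1·δΔT/ΔT)²
  m term: (1×0.0250)² = 0.000625
  c term: (1×0.0140)² = 0.000196
  ΔT term: (1×0.0150)² = 0.000225
Total = 0.00105. Share from ΔT = 0.000225/0.00105 = 0.215.

21.5%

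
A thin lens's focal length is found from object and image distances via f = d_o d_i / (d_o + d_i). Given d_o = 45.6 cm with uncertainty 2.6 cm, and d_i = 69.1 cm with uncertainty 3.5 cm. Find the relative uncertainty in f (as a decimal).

0.0398

∂f/∂d_o = (d_i/(d_o+d_i))² = 0.363;  ∂f/∂d_i = (d_o/(d_o+d_i))² = 0.158
δf = √((∂f/∂d_o · δd_o)² + (∂f/∂d_i · δd_i)²) = √(0.890 + 0.306) = 1.09 cm
f = 27.5 cm, so δf/f = 1.09/27.5 = 0.0398.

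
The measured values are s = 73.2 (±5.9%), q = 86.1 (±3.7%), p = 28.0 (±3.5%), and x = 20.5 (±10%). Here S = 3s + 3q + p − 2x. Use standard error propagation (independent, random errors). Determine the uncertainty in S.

16.6

S is a linear combination, so absolute uncertainties add in quadrature:
  (3·δs)² = 168;  (3·δq)² = 91.3;  (δp)² = 0.960;  (2·δx)² = 16.8
δS = √(277) = 16.6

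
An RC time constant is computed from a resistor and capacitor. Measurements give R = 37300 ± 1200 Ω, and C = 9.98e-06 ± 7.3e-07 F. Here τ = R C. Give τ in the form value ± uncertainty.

Since τ is a product/quotient, work with relative uncertainties:
  (1·δR/R)² = (1×0.0322)² = 0.00104;  (1·δC/C)² = (1×0.0731)² = 0.00535
δτ/τ = √(0.00639) = 0.0799
τ = 0.372 s, so δτ = 0.0799 × 0.372 = 0.0297 s.

0.372 ± 0.0297 s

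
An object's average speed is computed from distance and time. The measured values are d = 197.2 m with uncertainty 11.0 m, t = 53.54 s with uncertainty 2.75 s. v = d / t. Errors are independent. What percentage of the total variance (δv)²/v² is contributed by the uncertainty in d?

(δv/v)² = (1·δd/d)² + (-1·δt/t)²
  d term: (1×0.0558)² = 0.00311
  t term: (-1×0.0514)² = 0.00264
Total = 0.00575. Share from d = 0.00311/0.00575 = 0.541.

54.1%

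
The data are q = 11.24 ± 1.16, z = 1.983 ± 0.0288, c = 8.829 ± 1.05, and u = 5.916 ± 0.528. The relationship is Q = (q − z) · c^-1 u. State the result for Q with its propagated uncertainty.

6.203 ± 1.21

Let w = q − z = 9.257. δw = √(δq² + δz²) = √(1.35 + 0.000829) = 1.16, so δw/w = 0.125.
Q is then a monomial in w, c, u:
δQ/Q = √((δw/w)² + (-1·δc/c)² + (1·δu/u)²) = √(0.0157 + 0.0141 + 0.00797) = 0.194
Q = 6.203, so δQ = 0.194 × 6.203 = 1.21.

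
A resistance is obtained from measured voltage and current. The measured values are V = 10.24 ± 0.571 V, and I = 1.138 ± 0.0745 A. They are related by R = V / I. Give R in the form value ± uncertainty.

For a monomial R ∝ V, I^-1, fractional errors add in quadrature:
  (1·δV/V)² = (1×0.0558)² = 0.00311;  (-1·δI/I)² = (-1×0.0655)² = 0.00429
δR/R = √(0.00740) = 0.0860
R = 8.998 Ω, so δR = 0.0860 × 8.998 = 0.774 Ω.

8.998 ± 0.774 Ω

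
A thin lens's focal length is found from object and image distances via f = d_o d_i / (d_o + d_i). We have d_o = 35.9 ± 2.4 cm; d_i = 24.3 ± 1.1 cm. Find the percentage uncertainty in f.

3.82%

∂f/∂d_o = (d_i/(d_o+d_i))² = 0.163;  ∂f/∂d_i = (d_o/(d_o+d_i))² = 0.356
δf = √((∂f/∂d_o · δd_o)² + (∂f/∂d_i · δd_i)²) = √(0.153 + 0.153) = 0.553 cm
f = 14.5 cm, so δf/f = 0.553/14.5 = 0.0382.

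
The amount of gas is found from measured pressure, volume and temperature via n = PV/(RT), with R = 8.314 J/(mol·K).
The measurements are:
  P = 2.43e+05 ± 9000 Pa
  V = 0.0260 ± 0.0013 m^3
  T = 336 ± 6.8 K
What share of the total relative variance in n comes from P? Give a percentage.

32.0%

(δn/n)² = (1·δP/P)² + (1·δV/V)² + (-1·δT/T)²
  P term: (1×0.0370)² = 0.00137
  V term: (1×0.0500)² = 0.00250
  T term: (-1×0.0202)² = 0.000410
Total = 0.00428. Share from P = 0.00137/0.00428 = 0.320.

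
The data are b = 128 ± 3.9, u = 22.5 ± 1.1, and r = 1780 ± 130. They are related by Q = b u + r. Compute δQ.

211

Let p = b·u = 2880. δp/p = √((1·δb/b)² + (1·δu/u)²) = √(0.000928 + 0.00239) = 0.0576, so δp = 166.
Q = p + r: δQ = √(δp² + δr²) = √(27500 + 16900) = 211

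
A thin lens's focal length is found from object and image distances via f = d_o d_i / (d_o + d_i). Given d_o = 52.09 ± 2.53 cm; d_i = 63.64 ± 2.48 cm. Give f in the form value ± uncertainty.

28.64 ± 0.915 cm

∂f/∂d_o = (d_i/(d_o+d_i))² = 0.302;  ∂f/∂d_i = (d_o/(d_o+d_i))² = 0.203
δf = √((∂f/∂d_o · δd_o)² + (∂f/∂d_i · δd_i)²) = √(0.585 + 0.252) = 0.915 cm
f = 28.64 cm.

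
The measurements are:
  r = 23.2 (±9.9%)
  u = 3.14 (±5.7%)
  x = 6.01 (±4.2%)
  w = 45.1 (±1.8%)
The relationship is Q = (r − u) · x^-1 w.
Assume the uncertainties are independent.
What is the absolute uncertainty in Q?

Let h = r − u = 20.1. δh = √(δr² + δu²) = √(5.28 + 0.0320) = 2.30, so δh/h = 0.115.
Q is then a monomial in h, x, w:
δQ/Q = √((δh/h)² + (-1·δx/x)² + (1·δw/w)²) = √(0.0132 + 0.00176 + 0.000324) = 0.124
Q = 151, so δQ = 0.124 × 151 = 18.6.

18.6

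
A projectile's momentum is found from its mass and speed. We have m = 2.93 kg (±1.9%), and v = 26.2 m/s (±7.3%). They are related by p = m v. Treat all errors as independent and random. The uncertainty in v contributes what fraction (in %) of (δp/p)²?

(δp/p)² = (1·δm/m)² + (1·δv/v)²
  m term: (1×0.0190)² = 0.000361
  v term: (1×0.0730)² = 0.00533
Total = 0.00569. Share from v = 0.00533/0.00569 = 0.937.

93.7%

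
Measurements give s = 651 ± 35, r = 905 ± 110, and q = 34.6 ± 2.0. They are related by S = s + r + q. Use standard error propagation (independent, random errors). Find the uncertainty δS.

115

Absolute uncertainties add in quadrature for a linear combination:
  (δs)² = 1220;  (δr)² = 12100;  (δq)² = 4.00
δS = √(13300) = 115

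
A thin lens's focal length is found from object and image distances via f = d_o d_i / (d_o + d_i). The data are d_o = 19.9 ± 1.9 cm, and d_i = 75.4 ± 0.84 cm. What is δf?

∂f/∂d_o = (d_i/(d_o+d_i))² = 0.626;  ∂f/∂d_i = (d_o/(d_o+d_i))² = 0.0436
δf = √((∂f/∂d_o · δd_o)² + (∂f/∂d_i · δd_i)²) = √(1.41 + 0.00134) = 1.19 cm

1.19 cm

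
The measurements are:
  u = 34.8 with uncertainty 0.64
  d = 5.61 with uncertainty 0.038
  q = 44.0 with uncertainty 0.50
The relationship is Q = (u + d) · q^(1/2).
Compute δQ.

Let w = u + d = 40.4. δw = √(δu² + δd²) = √(0.410 + 0.00144) = 0.641, so δw/w = 0.0159.
Q is then a monomial in w, q:
δQ/Q = √((δw/w)² + (½·δq/q)²) = √(0.000252 + 3.23e-05) = 0.0169
Q = 268, so δQ = 0.0169 × 268 = 4.52.

4.52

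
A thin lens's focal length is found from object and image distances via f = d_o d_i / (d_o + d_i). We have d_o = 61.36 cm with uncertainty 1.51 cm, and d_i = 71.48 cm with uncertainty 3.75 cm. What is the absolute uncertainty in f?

0.912 cm

∂f/∂d_o = (d_i/(d_o+d_i))² = 0.290;  ∂f/∂d_i = (d_o/(d_o+d_i))² = 0.213
δf = √((∂f/∂d_o · δd_o)² + (∂f/∂d_i · δd_i)²) = √(0.191 + 0.640) = 0.912 cm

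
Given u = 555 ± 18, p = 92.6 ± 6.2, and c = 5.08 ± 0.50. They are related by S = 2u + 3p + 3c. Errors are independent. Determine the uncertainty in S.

40.5

Absolute uncertainties add in quadrature for a linear combination:
  (2·δu)² = 1300;  (3·δp)² = 346;  (3·δc)² = 2.25
δS = √(1640) = 40.5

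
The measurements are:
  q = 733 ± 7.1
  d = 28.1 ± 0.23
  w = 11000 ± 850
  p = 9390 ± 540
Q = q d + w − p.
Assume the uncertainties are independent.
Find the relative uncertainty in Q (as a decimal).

0.0468

Let h = q·d = 20600. δh/h = √((1·δq/q)² + (1·δd/d)²) = √(9.38e-05 + 6.7e-05) = 0.0127, so δh = 261.
Q = h + w − p: δQ = √(δh² + δw² + δp²) = √(68200 + 7.22e+05 + 2.92e+05) = 1040
Q = 22200, so δQ/Q = 1040/22200 = 0.0468.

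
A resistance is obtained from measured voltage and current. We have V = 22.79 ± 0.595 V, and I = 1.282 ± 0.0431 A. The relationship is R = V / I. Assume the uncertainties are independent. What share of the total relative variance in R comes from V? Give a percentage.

(δR/R)² = (1·δV/V)² + (-1·δI/I)²
  V term: (1×0.0261)² = 0.000682
  I term: (-1×0.0336)² = 0.00113
Total = 0.00181. Share from V = 0.000682/0.00181 = 0.376.

37.6%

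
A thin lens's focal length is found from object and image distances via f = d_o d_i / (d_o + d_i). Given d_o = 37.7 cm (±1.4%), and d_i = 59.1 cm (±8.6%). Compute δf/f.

∂f/∂d_o = (d_i/(d_o+d_i))² = 0.373;  ∂f/∂d_i = (d_o/(d_o+d_i))² = 0.152
δf = √((∂f/∂d_o · δd_o)² + (∂f/∂d_i · δd_i)²) = √(0.0387 + 0.594) = 0.796 cm
f = 23.0 cm, so δf/f = 0.796/23.0 = 0.0346.

0.0346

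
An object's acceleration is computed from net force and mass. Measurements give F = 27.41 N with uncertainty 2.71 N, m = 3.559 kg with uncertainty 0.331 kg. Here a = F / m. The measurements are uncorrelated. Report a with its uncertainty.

7.702 ± 1.05 m/s^2

Since a is a product/quotient, work with relative uncertainties:
  (1·δF/F)² = (1×0.0989)² = 0.00978;  (-1·δm/m)² = (-1×0.0930)² = 0.00865
δa/a = √(0.0184) = 0.136
a = 7.702 m/s^2, so δa = 0.136 × 7.702 = 1.05 m/s^2.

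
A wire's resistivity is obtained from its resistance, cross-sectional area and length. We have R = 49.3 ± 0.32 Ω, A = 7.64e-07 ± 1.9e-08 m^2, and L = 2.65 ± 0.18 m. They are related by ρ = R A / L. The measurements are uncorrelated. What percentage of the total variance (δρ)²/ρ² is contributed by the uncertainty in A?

11.7%

(δρ/ρ)² = (1·δR/R)² + (1·δA/A)² + (-1·δL/L)²
  R term: (1×0.00649)² = 4.21e-05
  A term: (1×0.0249)² = 0.000618
  L term: (-1×0.0679)² = 0.00461
Total = 0.00527. Share from A = 0.000618/0.00527 = 0.117.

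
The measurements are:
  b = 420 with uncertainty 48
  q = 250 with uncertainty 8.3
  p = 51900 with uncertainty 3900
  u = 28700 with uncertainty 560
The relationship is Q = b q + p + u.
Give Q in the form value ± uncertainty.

(1.86 ± 0.131) × 10^5

Let w = b·q = 1.05e+05. δw/w = √((1·δb/b)² + (1·δq/q)²) = √(0.0131 + 0.00110) = 0.119, so δw = 12500.
Q = w + p + u: δQ = √(δw² + δp² + δu²) = √(1.56e+08 + 1.52e+07 + 3.14e+05) = 13100
Q = 1.86e+05.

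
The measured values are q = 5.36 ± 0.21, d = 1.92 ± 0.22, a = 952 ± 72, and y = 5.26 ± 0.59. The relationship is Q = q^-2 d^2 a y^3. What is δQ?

Since Q is a product/quotient, work with relative uncertainties:
  (-2·δq/q)² = (-2×0.0392)² = 0.00614;  (2·δd/d)² = (2×0.115)² = 0.0525;  (1·δa/a)² = (1×0.0756)² = 0.00572;  (3·δy/y)² = (3×0.112)² = 0.113
δQ/Q = √(0.178) = 0.421
Q = 17800, so δQ = 0.421 × 17800 = 7490.

7490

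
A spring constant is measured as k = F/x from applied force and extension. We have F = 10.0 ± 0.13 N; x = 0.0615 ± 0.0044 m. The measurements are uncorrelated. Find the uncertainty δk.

Relative error in a monomial: (δk/k)² = Σ (nᵢ · δxᵢ/xᵢ)².
  (1·δF/F)² = (1×0.0130)² = 0.000169;  (-1·δx/x)² = (-1×0.0715)² = 0.00512
δk/k = √(0.00529) = 0.0727
k = 163 N/m, so δk = 0.0727 × 163 = 11.8 N/m.

11.8 N/m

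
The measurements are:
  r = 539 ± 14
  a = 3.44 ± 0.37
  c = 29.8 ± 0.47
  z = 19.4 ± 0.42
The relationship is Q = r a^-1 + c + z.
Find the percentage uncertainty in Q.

8.43%

Let p = r·a^-1 = 157. δp/p = √((1·δr/r)² + (-1·δa/a)²) = √(0.000675 + 0.0116) = 0.111, so δp = 17.3.
Q = p + c + z: δQ = √(δp² + δc² + δz²) = √(301 + 0.221 + 0.176) = 17.3
Q = 206, so δQ/Q = 17.3/206 = 0.0843.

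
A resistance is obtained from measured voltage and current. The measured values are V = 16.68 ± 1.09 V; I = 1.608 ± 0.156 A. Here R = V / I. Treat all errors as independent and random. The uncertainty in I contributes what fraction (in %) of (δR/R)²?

(δR/R)² = (1·δV/V)² + (-1·δI/I)²
  V term: (1×0.0653)² = 0.00427
  I term: (-1×0.0970)² = 0.00941
Total = 0.0137. Share from I = 0.00941/0.0137 = 0.688.

68.8%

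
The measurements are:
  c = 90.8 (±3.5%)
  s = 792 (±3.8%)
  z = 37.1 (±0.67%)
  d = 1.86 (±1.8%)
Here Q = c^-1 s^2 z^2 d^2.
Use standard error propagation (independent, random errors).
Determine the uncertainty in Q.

3.03e+06

Relative error in a monomial: (δQ/Q)² = Σ (nᵢ · δxᵢ/xᵢ)².
  (-1·δc/c)² = (-1×0.0350)² = 0.00123;  (2·δs/s)² = (2×0.0380)² = 0.00578;  (2·δz/z)² = (2×0.00670)² = 0.000180;  (2·δd/d)² = (2×0.0180)² = 0.00130
δQ/Q = √(0.00848) = 0.0921
Q = 3.29e+07, so δQ = 0.0921 × 3.29e+07 = 3.03e+06.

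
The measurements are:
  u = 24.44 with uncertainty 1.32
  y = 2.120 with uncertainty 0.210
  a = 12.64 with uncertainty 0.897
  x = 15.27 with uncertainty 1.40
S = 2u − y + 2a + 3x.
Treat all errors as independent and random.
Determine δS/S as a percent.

4.48%

Absolute uncertainties add in quadrature for a linear combination:
  (2·δu)² = 6.97;  (δy)² = 0.0441;  (2·δa)² = 3.22;  (3·δx)² = 17.6
δS = √(27.9) = 5.28
S = 117.9, so δS/S = 5.28/117.9 = 0.0448.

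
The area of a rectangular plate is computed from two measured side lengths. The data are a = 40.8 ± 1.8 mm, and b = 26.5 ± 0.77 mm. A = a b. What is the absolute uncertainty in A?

57.1 mm^2

A is a product of powers, so relative uncertainties combine in quadrature:
  (1·δa/a)² = (1×0.0441)² = 0.00195;  (1·δb/b)² = (1×0.0291)² = 0.000844
δA/A = √(0.00279) = 0.0528
A = 1080 mm^2, so δA = 0.0528 × 1080 = 57.1 mm^2.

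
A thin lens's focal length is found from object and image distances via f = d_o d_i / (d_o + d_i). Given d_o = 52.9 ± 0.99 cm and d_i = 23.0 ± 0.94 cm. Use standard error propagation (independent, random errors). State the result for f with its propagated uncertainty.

16.0 ± 0.466 cm

∂f/∂d_o = (d_i/(d_o+d_i))² = 0.0918;  ∂f/∂d_i = (d_o/(d_o+d_i))² = 0.486
δf = √((∂f/∂d_o · δd_o)² + (∂f/∂d_i · δd_i)²) = √(0.00826 + 0.209) = 0.466 cm
f = 16.0 cm.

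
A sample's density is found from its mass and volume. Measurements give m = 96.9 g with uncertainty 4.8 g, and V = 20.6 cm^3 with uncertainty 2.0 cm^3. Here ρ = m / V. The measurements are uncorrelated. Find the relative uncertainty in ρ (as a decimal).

0.109

Products/powers → add relative errors in quadrature, weighted by exponent:
  (1·δm/m)² = (1×0.0495)² = 0.00245;  (-1·δV/V)² = (-1×0.0971)² = 0.00943
δρ/ρ = √(0.0119) = 0.109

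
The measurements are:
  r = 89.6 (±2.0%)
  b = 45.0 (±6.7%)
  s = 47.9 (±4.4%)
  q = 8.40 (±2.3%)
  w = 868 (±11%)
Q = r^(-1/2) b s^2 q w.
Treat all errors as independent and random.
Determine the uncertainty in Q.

For a monomial Q ∝ r^(-1/2), b, s^2, q, w, fractional errors add in quadrature:
  (−½·δr/r)² = (-0.5×0.0200)² = 0.000100;  (1·δb/b)² = (1×0.0670)² = 0.00449;  (2·δs/s)² = (2×0.0440)² = 0.00774;  (1·δq/q)² = (1×0.0230)² = 0.000529;  (1·δw/w)² = (1×0.110)² = 0.0121
δQ/Q = √(0.0250) = 0.158
Q = 7.95e+07, so δQ = 0.158 × 7.95e+07 = 1.26e+07.

1.26e+07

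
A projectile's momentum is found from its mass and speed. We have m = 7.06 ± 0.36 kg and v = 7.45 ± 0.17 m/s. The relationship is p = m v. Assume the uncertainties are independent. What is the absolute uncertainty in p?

2.94 kg·m/s

For a monomial p ∝ m, v, fractional errors add in quadrature:
  (1·δm/m)² = (1×0.0510)² = 0.00260;  (1·δv/v)² = (1×0.0228)² = 0.000521
δp/p = √(0.00312) = 0.0559
p = 52.6 kg·m/s, so δp = 0.0559 × 52.6 = 2.94 kg·m/s.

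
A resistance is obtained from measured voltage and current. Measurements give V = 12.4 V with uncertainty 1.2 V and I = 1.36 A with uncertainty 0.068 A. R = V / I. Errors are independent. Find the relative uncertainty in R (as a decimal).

0.109

Since R is a product/quotient, work with relative uncertainties:
  (1·δV/V)² = (1×0.0968)² = 0.00937;  (-1·δI/I)² = (-1×0.0500)² = 0.00250
δR/R = √(0.0119) = 0.109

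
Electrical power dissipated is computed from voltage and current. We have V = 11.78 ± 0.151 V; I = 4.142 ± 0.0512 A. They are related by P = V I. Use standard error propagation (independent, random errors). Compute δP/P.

0.0178

Since P is a product/quotient, work with relative uncertainties:
  (1·δV/V)² = (1×0.0128)² = 0.000164;  (1·δI/I)² = (1×0.0124)² = 0.000153
δP/P = √(0.000317) = 0.0178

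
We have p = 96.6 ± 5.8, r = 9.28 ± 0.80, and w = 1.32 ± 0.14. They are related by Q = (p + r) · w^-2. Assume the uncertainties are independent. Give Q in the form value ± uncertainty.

Let u = p + r = 106. δu = √(δp² + δr²) = √(33.6 + 0.640) = 5.85, so δu/u = 0.0553.
Q is then a monomial in u, w:
δQ/Q = √((δu/u)² + (-2·δw/w)²) = √(0.00306 + 0.0450) = 0.219
Q = 60.8, so δQ = 0.219 × 60.8 = 13.3.

60.8 ± 13.3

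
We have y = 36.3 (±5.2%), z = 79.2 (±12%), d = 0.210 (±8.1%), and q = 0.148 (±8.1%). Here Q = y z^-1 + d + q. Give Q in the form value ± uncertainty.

0.816 ± 0.0635

Let p = y·z^-1 = 0.458. δp/p = √((1·δy/y)² + (-1·δz/z)²) = √(0.00270 + 0.0144) = 0.131, so δp = 0.0599.
Q = p + d + q: δQ = √(δp² + δd² + δq²) = √(0.00359 + 0.000289 + 0.000144) = 0.0635
Q = 0.816.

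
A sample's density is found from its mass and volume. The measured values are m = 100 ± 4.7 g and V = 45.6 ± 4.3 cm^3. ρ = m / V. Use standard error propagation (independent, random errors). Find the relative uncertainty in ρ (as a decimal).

Relative error in a monomial: (δρ/ρ)² = Σ (nᵢ · δxᵢ/xᵢ)².
  (1·δm/m)² = (1×0.0470)² = 0.00221;  (-1·δV/V)² = (-1×0.0943)² = 0.00889
δρ/ρ = √(0.0111) = 0.105

0.105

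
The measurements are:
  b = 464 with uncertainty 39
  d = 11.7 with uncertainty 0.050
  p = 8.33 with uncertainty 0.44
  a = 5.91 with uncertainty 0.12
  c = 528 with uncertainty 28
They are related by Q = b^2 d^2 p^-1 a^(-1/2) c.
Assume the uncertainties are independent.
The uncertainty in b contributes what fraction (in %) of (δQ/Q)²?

83.0%

(δQ/Q)² = (2·δb/b)² + (2·δd/d)² + (-1·δp/p)² + (−½·δa/a)² + (1·δc/c)²
  b term: (2×0.0841)² = 0.0283
  d term: (2×0.00427)² = 7.31e-05
  p term: (-1×0.0528)² = 0.00279
  a term: (-0.5×0.0203)² = 0.000103
  c term: (1×0.0530)² = 0.00281
Total = 0.0340. Share from b = 0.0283/0.0340 = 0.830.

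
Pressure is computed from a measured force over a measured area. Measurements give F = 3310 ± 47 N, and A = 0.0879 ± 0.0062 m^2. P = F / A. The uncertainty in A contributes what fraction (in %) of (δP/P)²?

(δP/P)² = (1·δF/F)² + (-1·δA/A)²
  F term: (1×0.0142)² = 0.000202
  A term: (-1×0.0705)² = 0.00498
Total = 0.00518. Share from A = 0.00498/0.00518 = 0.961.

96.1%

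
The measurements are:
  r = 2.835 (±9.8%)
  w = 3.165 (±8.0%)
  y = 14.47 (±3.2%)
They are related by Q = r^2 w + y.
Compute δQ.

Let p = r^2·w = 25.44. δp/p = √((2·δr/r)² + (1·δw/w)²) = √(0.0384 + 0.00640) = 0.212, so δp = 5.39.
Q = p + y: δQ = √(δp² + δy²) = √(29.0 + 0.214) = 5.41

5.41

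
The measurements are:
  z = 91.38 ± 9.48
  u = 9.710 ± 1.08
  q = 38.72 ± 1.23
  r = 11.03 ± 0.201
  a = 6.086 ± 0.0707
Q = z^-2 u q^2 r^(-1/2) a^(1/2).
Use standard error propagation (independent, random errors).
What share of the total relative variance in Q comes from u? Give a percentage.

20.8%

(δQ/Q)² = (-2·δz/z)² + (1·δu/u)² + (2·δq/q)² + (−½·δr/r)² + (½·δa/a)²
  z term: (-2×0.104)² = 0.0431
  u term: (1×0.111)² = 0.0124
  q term: (2×0.0318)² = 0.00404
  r term: (-0.5×0.0182)² = 8.3e-05
  a term: (0.5×0.0116)² = 3.37e-05
Total = 0.0596. Share from u = 0.0124/0.0596 = 0.208.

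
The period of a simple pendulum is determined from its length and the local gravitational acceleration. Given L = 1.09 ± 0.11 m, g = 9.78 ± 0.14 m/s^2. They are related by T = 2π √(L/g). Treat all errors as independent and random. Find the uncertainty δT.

0.107 s

T is a product of powers, so relative uncertainties combine in quadrature:
  (½·δL/L)² = (0.5×0.101)² = 0.00255;  (−½·δg/g)² = (-0.5×0.0143)² = 5.12e-05
δT/T = √(0.00260) = 0.0510
T = 2.10 s, so δT = 0.0510 × 2.10 = 0.107 s.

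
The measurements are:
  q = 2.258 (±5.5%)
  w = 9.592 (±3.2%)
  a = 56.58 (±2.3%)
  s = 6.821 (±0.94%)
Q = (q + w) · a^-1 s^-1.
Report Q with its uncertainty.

Let u = q + w = 11.85. δu = √(δq² + δw²) = √(0.0154 + 0.0942) = 0.331, so δu/u = 0.0279.
Q is then a monomial in u, a, s:
δQ/Q = √((δu/u)² + (-1·δa/a)² + (-1·δs/s)²) = √(0.000781 + 0.000529 + 8.84e-05) = 0.0374
Q = 0.03070, so δQ = 0.0374 × 0.03070 = 0.00115.

0.03070 ± 0.00115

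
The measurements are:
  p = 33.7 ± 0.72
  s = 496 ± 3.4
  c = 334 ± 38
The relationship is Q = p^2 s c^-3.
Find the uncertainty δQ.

0.00520

For a monomial Q ∝ p^2, s, c^-3, fractional errors add in quadrature:
  (2·δp/p)² = (2×0.0214)² = 0.00183;  (1·δs/s)² = (1×0.00685)² = 4.7e-05;  (-3·δc/c)² = (-3×0.114)² = 0.116
δQ/Q = √(0.118) = 0.344
Q = 0.0151, so δQ = 0.344 × 0.0151 = 0.00520.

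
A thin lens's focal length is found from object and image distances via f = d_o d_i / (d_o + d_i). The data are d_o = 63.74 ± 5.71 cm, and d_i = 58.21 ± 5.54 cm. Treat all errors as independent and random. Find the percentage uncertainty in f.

∂f/∂d_o = (d_i/(d_o+d_i))² = 0.228;  ∂f/∂d_i = (d_o/(d_o+d_i))² = 0.273
δf = √((∂f/∂d_o · δd_o)² + (∂f/∂d_i · δd_i)²) = √(1.69 + 2.29) = 2.00 cm
f = 30.42 cm, so δf/f = 2.00/30.42 = 0.0656.

6.56%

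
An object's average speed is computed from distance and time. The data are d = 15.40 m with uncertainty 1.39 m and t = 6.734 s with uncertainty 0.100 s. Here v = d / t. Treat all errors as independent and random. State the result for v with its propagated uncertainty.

Since v is a product/quotient, work with relative uncertainties:
  (1·δd/d)² = (1×0.0903)² = 0.00815;  (-1·δt/t)² = (-1×0.0149)² = 0.000221
δv/v = √(0.00837) = 0.0915
v = 2.287 m/s, so δv = 0.0915 × 2.287 = 0.209 m/s.

2.287 ± 0.209 m/s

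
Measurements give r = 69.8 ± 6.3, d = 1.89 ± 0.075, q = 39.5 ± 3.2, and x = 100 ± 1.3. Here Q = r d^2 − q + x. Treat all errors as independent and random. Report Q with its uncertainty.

Let p = r·d^2 = 249. δp/p = √((1·δr/r)² + (2·δd/d)²) = √(0.00815 + 0.00630) = 0.120, so δp = 30.0.
Q = p − q + x: δQ = √(δp² + δq² + δx²) = √(898 + 10.2 + 1.69) = 30.2
Q = 310.

310 ± 30.2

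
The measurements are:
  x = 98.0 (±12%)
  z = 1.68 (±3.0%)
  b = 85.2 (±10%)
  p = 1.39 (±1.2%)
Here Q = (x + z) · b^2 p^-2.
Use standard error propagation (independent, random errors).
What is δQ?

87400

Let u = x + z = 99.7. δu = √(δx² + δz²) = √(138 + 0.00254) = 11.8, so δu/u = 0.118.
Q is then a monomial in u, b, p:
δQ/Q = √((δu/u)² + (2·δb/b)² + (-2·δp/p)²) = √(0.0139 + 0.0400 + 0.000576) = 0.233
Q = 3.75e+05, so δQ = 0.233 × 3.75e+05 = 87400.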